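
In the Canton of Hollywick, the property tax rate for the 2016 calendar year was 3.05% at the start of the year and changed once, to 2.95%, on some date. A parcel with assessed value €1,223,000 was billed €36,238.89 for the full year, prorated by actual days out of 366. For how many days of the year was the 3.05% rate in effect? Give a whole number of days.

Let d = days at the first rate; then 366 − d days at the second rate.
€1,223,000 × [3.05%·d + 2.95%·(366−d)] / 366 = €36,238.89
Solving gives d = 48, so the new rate took effect on 18 February 2016.

48 days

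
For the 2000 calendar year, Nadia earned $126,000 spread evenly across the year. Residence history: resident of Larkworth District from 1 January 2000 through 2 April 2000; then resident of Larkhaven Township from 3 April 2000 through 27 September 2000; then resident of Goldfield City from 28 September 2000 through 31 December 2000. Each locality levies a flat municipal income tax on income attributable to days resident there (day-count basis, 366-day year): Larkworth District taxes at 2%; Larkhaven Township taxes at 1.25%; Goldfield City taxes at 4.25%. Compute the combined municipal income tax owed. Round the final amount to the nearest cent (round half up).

$2,796.27

Larkworth District, 1 January – 2 April 2000: 93 days → $126,000 × 2% × 93/366 = $640.3279
Larkhaven Township, 3 April – 27 September 2000: 178 days → $126,000 × 1.25% × 178/366 = $765.9836
Goldfield City, 28 September – 31 December 2000: 95 days → $126,000 × 4.25% × 95/366 = $1,389.9590
Total = $2,796.2705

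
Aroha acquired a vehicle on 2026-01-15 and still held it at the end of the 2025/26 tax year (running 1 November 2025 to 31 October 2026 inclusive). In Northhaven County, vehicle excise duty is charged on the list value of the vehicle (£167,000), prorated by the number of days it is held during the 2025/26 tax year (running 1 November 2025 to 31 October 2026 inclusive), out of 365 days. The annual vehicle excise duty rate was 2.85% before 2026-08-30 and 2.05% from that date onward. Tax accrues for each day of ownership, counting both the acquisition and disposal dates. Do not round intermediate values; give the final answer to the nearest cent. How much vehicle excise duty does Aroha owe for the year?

2026-01-15 to 2026-08-29: 227 days at 2.85% → £167,000 × 2.85% × 227/365 = £2,960.0178
2026-08-30 to 2026-10-31: 63 days at 2.05% → £167,000 × 2.05% × 63/365 = £590.9055
Total = £3,550.9233

£3,550.92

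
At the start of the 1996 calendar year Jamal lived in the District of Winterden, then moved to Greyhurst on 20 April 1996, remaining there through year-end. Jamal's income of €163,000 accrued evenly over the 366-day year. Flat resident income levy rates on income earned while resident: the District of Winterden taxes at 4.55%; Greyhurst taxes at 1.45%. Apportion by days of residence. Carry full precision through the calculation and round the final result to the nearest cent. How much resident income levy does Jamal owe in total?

€3,882.16

The District of Winterden, 1 January – 19 April 1996: 110 days → €163,000 × 4.55% × 110/366 = €2,229.0027
Greyhurst, 20 April – 31 December 1996: 256 days → €163,000 × 1.45% × 256/366 = €1,653.1585
Total = €3,882.1612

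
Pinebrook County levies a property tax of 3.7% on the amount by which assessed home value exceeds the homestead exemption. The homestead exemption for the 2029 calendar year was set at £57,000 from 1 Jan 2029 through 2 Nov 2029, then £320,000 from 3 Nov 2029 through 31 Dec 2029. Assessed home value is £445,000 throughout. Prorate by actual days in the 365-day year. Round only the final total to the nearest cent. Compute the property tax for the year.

1 Jan – 2 Nov 2029: 306 days, exemption £57,000 → (£445,000 − £57,000) × 3.7% × 306/365 = £12,035.4411
3 Nov – 31 Dec 2029: 59 days, exemption £320,000 → (£445,000 − £320,000) × 3.7% × 59/365 = £747.6027
Total = £12,783.0438

£12,783.04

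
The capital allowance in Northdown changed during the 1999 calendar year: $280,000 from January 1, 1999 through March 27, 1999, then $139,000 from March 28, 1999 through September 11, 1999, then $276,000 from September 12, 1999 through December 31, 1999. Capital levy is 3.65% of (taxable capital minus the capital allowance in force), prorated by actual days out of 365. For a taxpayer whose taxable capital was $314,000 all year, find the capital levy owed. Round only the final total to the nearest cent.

January 1 – March 27, 1999: 86 days, exemption $280,000 → ($314,000 − $280,000) × 3.65% × 86/365 = $292.4000
March 28 – September 11, 1999: 168 days, exemption $139,000 → ($314,000 − $139,000) × 3.65% × 168/365 = $2,940.0000
September 12 – December 31, 1999: 111 days, exemption $276,000 → ($314,000 − $276,000) × 3.65% × 111/365 = $421.8000
Total = $3,654.2000

$3,654.20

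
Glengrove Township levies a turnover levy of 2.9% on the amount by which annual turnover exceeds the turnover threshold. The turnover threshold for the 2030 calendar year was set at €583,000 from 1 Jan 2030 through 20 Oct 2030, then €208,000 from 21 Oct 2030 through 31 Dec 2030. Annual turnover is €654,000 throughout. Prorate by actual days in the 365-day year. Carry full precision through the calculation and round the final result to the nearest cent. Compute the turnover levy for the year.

€4,204.21

1 Jan – 20 Oct 2030: 293 days, exemption €583,000 → (€654,000 − €583,000) × 2.9% × 293/365 = €1,652.8411
21 Oct – 31 Dec 2030: 72 days, exemption €208,000 → (€654,000 − €208,000) × 2.9% × 72/365 = €2,551.3644
Total = €4,204.2055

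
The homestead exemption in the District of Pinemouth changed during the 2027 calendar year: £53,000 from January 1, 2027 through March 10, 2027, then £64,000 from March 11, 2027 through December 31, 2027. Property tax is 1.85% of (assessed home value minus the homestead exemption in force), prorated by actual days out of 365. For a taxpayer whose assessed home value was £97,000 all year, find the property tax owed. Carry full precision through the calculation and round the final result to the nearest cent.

January 1 – March 10, 2027: 69 days, exemption £53,000 → (£97,000 − £53,000) × 1.85% × 69/365 = £153.8795
March 11 – December 31, 2027: 296 days, exemption £64,000 → (£97,000 − £64,000) × 1.85% × 296/365 = £495.0904
Total = £648.9699

£648.97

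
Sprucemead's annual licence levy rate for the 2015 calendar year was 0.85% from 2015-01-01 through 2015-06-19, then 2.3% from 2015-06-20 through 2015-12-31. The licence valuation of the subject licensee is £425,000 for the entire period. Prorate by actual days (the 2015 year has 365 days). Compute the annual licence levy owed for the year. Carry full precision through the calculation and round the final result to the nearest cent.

£6,904.79

2015-01-01 to 2015-06-19: 170 days at 0.85% → £425,000 × 0.85% × 170/365 = £1,682.5342
2015-06-20 to 2015-12-31: 195 days at 2.3% → £425,000 × 2.3% × 195/365 = £5,222.2603
Total = £6,904.7945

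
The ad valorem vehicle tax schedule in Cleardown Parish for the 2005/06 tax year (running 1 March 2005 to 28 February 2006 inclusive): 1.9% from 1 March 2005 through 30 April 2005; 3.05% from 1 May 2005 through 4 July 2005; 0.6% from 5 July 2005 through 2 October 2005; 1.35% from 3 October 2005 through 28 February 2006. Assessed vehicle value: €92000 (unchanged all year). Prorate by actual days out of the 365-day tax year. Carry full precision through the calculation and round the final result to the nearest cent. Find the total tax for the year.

€1434.95

1 March – 30 April 2005: 61 days at 1.9% → €92000 × 1.9% × 61/365 = €292.1315
1 May – 4 July 2005: 65 days at 3.05% → €92000 × 3.05% × 65/365 = €499.6986
5 July – 2 October 2005: 90 days at 0.6% → €92000 × 0.6% × 90/365 = €136.1096
3 October 2005 – 28 February 2006: 149 days at 1.35% → €92000 × 1.35% × 149/365 = €507.0082
Total = €1434.9479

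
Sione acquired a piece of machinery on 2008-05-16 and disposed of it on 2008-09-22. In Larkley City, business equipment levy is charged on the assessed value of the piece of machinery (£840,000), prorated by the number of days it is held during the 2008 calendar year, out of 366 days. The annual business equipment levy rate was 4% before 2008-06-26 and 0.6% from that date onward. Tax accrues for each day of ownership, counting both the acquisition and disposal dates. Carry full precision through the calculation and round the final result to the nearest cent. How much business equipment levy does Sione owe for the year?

£4,989.51

2008-05-16 to 2008-06-25: 41 days at 4% → £840,000 × 4% × 41/366 = £3,763.9344
2008-06-26 to 2008-09-22: 89 days at 0.6% → £840,000 × 0.6% × 89/366 = £1,225.5738
Total = £4,989.5082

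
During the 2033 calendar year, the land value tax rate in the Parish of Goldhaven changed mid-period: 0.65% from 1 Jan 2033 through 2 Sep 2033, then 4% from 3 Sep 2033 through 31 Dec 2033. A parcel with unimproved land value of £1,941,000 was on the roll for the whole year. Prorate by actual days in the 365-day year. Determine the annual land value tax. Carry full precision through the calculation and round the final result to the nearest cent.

£33,994.09

1 Jan – 2 Sep 2033: 245 days at 0.65% → £1,941,000 × 0.65% × 245/365 = £8,468.6096
3 Sep – 31 Dec 2033: 120 days at 4% → £1,941,000 × 4% × 120/365 = £25,525.4795
Total = £33,994.0890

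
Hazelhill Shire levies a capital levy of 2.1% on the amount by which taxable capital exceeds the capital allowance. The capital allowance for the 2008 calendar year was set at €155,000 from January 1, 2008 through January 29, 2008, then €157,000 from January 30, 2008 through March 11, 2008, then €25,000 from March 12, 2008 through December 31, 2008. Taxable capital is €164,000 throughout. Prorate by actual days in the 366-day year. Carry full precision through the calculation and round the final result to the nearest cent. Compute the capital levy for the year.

€2,384.59

January 1 – January 29, 2008: 29 days, exemption €155,000 → (€164,000 − €155,000) × 2.1% × 29/366 = €14.9754
January 30 – March 11, 2008: 42 days, exemption €157,000 → (€164,000 − €157,000) × 2.1% × 42/366 = €16.8689
March 12 – December 31, 2008: 295 days, exemption €25,000 → (€164,000 − €25,000) × 2.1% × 295/366 = €2,352.7459
Total = €2,384.5902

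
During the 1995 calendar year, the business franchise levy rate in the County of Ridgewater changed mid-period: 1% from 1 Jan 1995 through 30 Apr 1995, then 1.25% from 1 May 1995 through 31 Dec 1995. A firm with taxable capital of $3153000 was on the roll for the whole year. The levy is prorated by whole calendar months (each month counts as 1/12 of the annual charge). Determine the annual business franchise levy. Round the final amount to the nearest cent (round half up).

1 Jan – 30 Apr 1995: 4 months at 1% → $3153000 × 1% × 4/12 = $10510.0000
1 May – 31 Dec 1995: 8 months at 1.25% → $3153000 × 1.25% × 8/12 = $26275.0000
Total = $36785.0000

$36785.00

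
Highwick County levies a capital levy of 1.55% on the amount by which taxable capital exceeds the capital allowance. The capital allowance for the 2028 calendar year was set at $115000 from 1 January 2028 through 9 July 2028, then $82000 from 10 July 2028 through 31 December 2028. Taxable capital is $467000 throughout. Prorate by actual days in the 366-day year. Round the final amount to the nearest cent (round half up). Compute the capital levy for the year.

1 January – 9 July 2028: 191 days, exemption $115000 → ($467000 − $115000) × 1.55% × 191/366 = $2847.2568
10 July – 31 December 2028: 175 days, exemption $82000 → ($467000 − $82000) × 1.55% × 175/366 = $2853.3128
Total = $5700.5697

$5700.57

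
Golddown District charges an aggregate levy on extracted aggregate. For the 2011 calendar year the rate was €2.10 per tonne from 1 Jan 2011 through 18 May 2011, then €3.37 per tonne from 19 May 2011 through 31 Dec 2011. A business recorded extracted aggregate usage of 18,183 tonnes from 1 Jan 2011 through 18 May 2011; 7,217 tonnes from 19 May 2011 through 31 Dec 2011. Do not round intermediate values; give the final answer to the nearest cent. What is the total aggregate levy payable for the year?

1 Jan – 18 May 2011: 18,183 tonnes at €2.10/tonne → €38,184.30
19 May – 31 Dec 2011: 7,217 tonnes at €3.37/tonne → €24,321.29

€62,505.59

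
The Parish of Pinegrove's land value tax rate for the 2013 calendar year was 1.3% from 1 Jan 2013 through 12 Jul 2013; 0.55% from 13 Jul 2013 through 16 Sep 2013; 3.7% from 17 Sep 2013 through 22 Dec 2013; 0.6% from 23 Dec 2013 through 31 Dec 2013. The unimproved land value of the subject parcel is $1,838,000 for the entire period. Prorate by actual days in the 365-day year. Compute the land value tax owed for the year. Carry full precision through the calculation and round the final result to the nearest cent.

$32,807.04

1 Jan – 12 Jul 2013: 193 days at 1.3% → $1,838,000 × 1.3% × 193/365 = $12,634.3616
13 Jul – 16 Sep 2013: 66 days at 0.55% → $1,838,000 × 0.55% × 66/365 = $1,827.9288
17 Sep – 22 Dec 2013: 97 days at 3.7% → $1,838,000 × 3.7% × 97/365 = $18,072.8274
23 Dec – 31 Dec 2013: 9 days at 0.6% → $1,838,000 × 0.6% × 9/365 = $271.9233
Total = $32,807.0411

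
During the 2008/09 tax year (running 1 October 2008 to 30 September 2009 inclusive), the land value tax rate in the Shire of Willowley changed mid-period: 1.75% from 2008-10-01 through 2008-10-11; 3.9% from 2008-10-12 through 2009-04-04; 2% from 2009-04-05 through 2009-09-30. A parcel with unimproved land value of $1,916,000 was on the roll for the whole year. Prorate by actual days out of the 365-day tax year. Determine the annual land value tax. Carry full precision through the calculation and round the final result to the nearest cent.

$55,629.62

2008-10-01 to 2008-10-11: 11 days at 1.75% → $1,916,000 × 1.75% × 11/365 = $1,010.4932
2008-10-12 to 2009-04-04: 175 days at 3.9% → $1,916,000 × 3.9% × 175/365 = $35,826.5753
2009-04-05 to 2009-09-30: 179 days at 2% → $1,916,000 × 2% × 179/365 = $18,792.5479
Total = $55,629.6164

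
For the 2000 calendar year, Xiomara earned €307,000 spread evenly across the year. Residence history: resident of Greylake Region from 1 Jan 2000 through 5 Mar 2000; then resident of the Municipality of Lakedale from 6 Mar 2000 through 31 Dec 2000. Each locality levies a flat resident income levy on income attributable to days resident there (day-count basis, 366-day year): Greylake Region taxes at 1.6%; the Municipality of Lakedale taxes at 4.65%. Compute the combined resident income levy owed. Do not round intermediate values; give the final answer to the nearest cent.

Greylake Region, 1 Jan – 5 Mar 2000: 65 days → €307,000 × 1.6% × 65/366 = €872.3497
The Municipality of Lakedale, 6 Mar – 31 Dec 2000: 301 days → €307,000 × 4.65% × 301/366 = €11,740.2336
Total = €12,612.5833

€12,612.58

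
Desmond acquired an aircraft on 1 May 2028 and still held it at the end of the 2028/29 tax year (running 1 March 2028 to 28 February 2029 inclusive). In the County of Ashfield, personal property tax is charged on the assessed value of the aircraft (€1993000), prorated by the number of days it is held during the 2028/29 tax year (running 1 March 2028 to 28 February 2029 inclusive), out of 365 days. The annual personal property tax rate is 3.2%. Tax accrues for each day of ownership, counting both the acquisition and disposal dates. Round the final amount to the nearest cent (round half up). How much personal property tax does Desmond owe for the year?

€53117.55

Days held (1 May 2028 – 28 February 2029): 304 out of 365
Tax = €1993000 × 3.2% × 304/365 = €53117.5452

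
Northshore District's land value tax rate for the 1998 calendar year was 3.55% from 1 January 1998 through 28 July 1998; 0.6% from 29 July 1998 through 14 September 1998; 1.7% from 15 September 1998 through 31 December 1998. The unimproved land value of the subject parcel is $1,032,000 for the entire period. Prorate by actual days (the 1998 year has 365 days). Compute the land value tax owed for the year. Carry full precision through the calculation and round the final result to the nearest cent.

$26,983.27

1 January – 28 July 1998: 209 days at 3.55% → $1,032,000 × 3.55% × 209/365 = $20,977.8740
29 July – 14 September 1998: 48 days at 0.6% → $1,032,000 × 0.6% × 48/365 = $814.2904
15 September – 31 December 1998: 108 days at 1.7% → $1,032,000 × 1.7% × 108/365 = $5,191.1014
Total = $26,983.2658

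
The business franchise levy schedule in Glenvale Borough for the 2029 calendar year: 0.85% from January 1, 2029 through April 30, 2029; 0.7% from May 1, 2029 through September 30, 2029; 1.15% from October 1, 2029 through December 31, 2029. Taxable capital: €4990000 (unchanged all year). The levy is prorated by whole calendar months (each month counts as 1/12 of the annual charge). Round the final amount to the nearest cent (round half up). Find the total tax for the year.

€43038.75

January 1 – April 30, 2029: 4 months at 0.85% → €4990000 × 0.85% × 4/12 = €14138.3333
May 1 – September 30, 2029: 5 months at 0.7% → €4990000 × 0.7% × 5/12 = €14554.1667
October 1 – December 31, 2029: 3 months at 1.15% → €4990000 × 1.15% × 3/12 = €14346.2500
Total = €43038.7500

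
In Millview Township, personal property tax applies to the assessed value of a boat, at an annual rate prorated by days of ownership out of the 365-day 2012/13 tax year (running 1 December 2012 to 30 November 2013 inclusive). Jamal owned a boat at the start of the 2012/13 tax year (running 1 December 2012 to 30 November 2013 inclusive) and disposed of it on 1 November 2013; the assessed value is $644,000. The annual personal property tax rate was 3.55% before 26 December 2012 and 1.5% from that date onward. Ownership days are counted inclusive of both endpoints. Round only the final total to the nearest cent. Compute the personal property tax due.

1 December – 25 December 2012: 25 days at 3.55% → $644,000 × 3.55% × 25/365 = $1,565.8904
26 December 2012 – 1 November 2013: 311 days at 1.5% → $644,000 × 1.5% × 311/365 = $8,230.8493
Total = $9,796.7397

$9,796.74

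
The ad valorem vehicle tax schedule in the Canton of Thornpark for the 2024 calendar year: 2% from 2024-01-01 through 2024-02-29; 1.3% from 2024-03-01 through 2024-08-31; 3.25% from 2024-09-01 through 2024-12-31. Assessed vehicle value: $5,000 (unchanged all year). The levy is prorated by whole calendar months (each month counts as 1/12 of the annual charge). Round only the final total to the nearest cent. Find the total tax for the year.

2024-01-01 to 2024-02-29: 2 months at 2% → $5,000 × 2% × 2/12 = $16.6667
2024-03-01 to 2024-08-31: 6 months at 1.3% → $5,000 × 1.3% × 6/12 = $32.5000
2024-09-01 to 2024-12-31: 4 months at 3.25% → $5,000 × 3.25% × 4/12 = $54.1667
Total = $103.3333

$103.33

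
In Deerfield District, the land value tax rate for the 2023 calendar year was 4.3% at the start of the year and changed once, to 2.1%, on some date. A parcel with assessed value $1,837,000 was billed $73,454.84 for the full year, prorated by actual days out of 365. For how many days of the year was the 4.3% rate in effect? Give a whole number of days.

Let d = days at the first rate; then 365 − d days at the second rate.
$1,837,000 × [4.3%·d + 2.1%·(365−d)] / 365 = $73,454.84
Solving gives d = 315, so the new rate took effect on 12 Nov 2023.

315 days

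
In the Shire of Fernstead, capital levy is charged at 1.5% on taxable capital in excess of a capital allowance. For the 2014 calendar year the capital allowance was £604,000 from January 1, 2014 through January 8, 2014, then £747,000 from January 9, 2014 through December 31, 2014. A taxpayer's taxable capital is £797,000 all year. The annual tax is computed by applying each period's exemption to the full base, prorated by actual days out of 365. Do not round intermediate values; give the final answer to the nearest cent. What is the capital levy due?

January 1 – January 8, 2014: 8 days, exemption £604,000 → (£797,000 − £604,000) × 1.5% × 8/365 = £63.4521
January 9 – December 31, 2014: 357 days, exemption £747,000 → (£797,000 − £747,000) × 1.5% × 357/365 = £733.5616
Total = £797.0137

£797.01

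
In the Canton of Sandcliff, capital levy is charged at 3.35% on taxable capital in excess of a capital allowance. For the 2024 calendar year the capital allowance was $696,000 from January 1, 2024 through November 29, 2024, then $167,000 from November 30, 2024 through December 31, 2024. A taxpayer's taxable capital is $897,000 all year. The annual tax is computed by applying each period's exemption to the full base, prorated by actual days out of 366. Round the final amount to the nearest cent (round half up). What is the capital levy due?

$8,282.92

January 1 – November 29, 2024: 334 days, exemption $696,000 → ($897,000 − $696,000) × 3.35% × 334/366 = $6,144.7787
November 30 – December 31, 2024: 32 days, exemption $167,000 → ($897,000 − $167,000) × 3.35% × 32/366 = $2,138.1421
Total = $8,282.9208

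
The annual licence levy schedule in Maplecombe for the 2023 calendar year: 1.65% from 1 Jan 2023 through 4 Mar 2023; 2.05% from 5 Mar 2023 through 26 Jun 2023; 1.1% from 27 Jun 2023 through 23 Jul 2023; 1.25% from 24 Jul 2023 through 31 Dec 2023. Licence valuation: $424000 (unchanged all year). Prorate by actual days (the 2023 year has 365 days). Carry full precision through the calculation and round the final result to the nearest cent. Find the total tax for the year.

1 Jan – 4 Mar 2023: 63 days at 1.65% → $424000 × 1.65% × 63/365 = $1207.5288
5 Mar – 26 Jun 2023: 114 days at 2.05% → $424000 × 2.05% × 114/365 = $2714.7616
27 Jun – 23 Jul 2023: 27 days at 1.1% → $424000 × 1.1% × 27/365 = $345.0082
24 Jul – 31 Dec 2023: 161 days at 1.25% → $424000 × 1.25% × 161/365 = $2337.8082
Total = $6605.1068

$6605.11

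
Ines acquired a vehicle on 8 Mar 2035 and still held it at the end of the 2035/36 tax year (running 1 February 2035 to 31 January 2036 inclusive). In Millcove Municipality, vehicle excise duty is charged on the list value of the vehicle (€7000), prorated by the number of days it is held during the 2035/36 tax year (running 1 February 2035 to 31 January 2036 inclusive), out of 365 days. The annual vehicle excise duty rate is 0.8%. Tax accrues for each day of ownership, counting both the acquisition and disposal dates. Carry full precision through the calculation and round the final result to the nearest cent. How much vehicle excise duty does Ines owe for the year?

€50.63

Days held (8 Mar 2035 – 31 Jan 2036): 330 out of 365
Tax = €7000 × 0.8% × 330/365 = €50.6301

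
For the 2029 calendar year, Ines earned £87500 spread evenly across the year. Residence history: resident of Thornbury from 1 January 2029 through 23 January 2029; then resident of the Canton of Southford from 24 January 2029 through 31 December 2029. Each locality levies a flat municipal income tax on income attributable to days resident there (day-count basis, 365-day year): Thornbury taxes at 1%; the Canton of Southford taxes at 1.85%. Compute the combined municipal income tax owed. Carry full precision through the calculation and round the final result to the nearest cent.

Thornbury, 1 January – 23 January 2029: 23 days → £87500 × 1% × 23/365 = £55.1370
The Canton of Southford, 24 January – 31 December 2029: 342 days → £87500 × 1.85% × 342/365 = £1516.7466
Total = £1571.8836

£1571.88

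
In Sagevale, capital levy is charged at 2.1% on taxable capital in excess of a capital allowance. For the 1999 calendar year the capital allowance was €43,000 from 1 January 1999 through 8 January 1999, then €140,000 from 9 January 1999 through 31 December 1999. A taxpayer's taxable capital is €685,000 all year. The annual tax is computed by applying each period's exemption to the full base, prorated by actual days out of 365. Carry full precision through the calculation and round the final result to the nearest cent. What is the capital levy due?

1 January – 8 January 1999: 8 days, exemption €43,000 → (€685,000 − €43,000) × 2.1% × 8/365 = €295.4959
9 January – 31 December 1999: 357 days, exemption €140,000 → (€685,000 − €140,000) × 2.1% × 357/365 = €11,194.1507
Total = €11,489.6466

€11,489.65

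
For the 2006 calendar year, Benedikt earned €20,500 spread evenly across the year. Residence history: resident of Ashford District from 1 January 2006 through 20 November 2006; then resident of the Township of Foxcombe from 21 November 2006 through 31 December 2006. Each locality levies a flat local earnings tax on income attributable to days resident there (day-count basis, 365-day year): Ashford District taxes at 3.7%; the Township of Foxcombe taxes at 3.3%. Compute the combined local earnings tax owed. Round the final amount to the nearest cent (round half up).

€749.29

Ashford District, 1 January – 20 November 2006: 324 days → €20,500 × 3.7% × 324/365 = €673.2986
The Township of Foxcombe, 21 November – 31 December 2006: 41 days → €20,500 × 3.3% × 41/365 = €75.9904
Total = €749.2890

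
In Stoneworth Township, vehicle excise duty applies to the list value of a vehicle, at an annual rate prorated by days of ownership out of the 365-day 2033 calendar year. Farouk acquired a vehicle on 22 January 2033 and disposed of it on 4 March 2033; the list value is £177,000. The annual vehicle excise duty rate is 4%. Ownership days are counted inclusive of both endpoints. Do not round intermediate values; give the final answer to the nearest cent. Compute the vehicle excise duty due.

Days held (22 January – 4 March 2033): 42 out of 365
Tax = £177,000 × 4% × 42/365 = £814.6849

£814.68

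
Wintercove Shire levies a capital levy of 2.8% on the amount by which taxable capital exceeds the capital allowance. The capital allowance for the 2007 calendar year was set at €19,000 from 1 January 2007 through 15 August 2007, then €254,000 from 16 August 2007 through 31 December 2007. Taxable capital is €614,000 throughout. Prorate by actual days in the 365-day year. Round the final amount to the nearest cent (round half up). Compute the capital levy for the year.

1 January – 15 August 2007: 227 days, exemption €19,000 → (€614,000 − €19,000) × 2.8% × 227/365 = €10,361.1507
16 August – 31 December 2007: 138 days, exemption €254,000 → (€614,000 − €254,000) × 2.8% × 138/365 = €3,811.0685
Total = €14,172.2192

€14,172.22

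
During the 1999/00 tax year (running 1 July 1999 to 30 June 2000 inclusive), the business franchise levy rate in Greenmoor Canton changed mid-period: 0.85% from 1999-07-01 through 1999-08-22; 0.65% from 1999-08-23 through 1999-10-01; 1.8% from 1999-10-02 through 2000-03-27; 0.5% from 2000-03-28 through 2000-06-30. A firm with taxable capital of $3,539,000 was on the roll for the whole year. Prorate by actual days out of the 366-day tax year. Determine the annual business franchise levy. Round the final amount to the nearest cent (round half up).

1999-07-01 to 1999-08-22: 53 days at 0.85% → $3,539,000 × 0.85% × 53/366 = $4,356.0642
1999-08-23 to 1999-10-01: 40 days at 0.65% → $3,539,000 × 0.65% × 40/366 = $2,514.0437
1999-10-02 to 2000-03-27: 178 days at 1.8% → $3,539,000 × 1.8% × 178/366 = $30,980.7541
2000-03-28 to 2000-06-30: 95 days at 0.5% → $3,539,000 × 0.5% × 95/366 = $4,592.9645
Total = $42,443.8265

$42,443.83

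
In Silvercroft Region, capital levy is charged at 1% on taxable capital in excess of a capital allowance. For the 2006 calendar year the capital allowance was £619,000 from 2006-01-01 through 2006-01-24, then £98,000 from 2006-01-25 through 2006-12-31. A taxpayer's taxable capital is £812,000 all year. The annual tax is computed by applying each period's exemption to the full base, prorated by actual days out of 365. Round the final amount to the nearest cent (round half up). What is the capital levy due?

£6,797.42

2006-01-01 to 2006-01-24: 24 days, exemption £619,000 → (£812,000 − £619,000) × 1% × 24/365 = £126.9041
2006-01-25 to 2006-12-31: 341 days, exemption £98,000 → (£812,000 − £98,000) × 1% × 341/365 = £6,670.5205
Total = £6,797.4247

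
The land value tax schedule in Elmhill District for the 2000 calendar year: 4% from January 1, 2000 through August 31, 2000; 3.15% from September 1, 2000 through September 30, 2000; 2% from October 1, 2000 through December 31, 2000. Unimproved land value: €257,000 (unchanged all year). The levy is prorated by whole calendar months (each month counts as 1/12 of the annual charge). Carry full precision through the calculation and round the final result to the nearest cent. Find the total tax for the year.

January 1 – August 31, 2000: 8 months at 4% → €257,000 × 4% × 8/12 = €6,853.3333
September 1 – September 30, 2000: 1 month at 3.15% → €257,000 × 3.15% × 1/12 = €674.6250
October 1 – December 31, 2000: 3 months at 2% → €257,000 × 2% × 3/12 = €1,285.0000
Total = €8,812.9583

€8,812.96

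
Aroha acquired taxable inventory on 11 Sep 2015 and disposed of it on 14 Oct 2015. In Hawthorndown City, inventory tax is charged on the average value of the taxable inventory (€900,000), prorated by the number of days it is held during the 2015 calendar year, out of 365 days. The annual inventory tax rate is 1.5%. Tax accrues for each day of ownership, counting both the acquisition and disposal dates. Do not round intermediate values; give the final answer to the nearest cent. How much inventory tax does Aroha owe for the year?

Days held (11 Sep – 14 Oct 2015): 34 out of 365
Tax = €900,000 × 1.5% × 34/365 = €1,257.5342

€1,257.53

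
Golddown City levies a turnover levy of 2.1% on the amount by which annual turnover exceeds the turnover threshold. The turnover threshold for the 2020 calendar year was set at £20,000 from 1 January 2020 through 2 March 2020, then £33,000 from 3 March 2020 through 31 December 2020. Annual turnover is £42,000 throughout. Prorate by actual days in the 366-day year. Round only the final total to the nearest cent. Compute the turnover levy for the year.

1 January – 2 March 2020: 62 days, exemption £20,000 → (£42,000 − £20,000) × 2.1% × 62/366 = £78.2623
3 March – 31 December 2020: 304 days, exemption £33,000 → (£42,000 − £33,000) × 2.1% × 304/366 = £156.9836
Total = £235.2459

£235.25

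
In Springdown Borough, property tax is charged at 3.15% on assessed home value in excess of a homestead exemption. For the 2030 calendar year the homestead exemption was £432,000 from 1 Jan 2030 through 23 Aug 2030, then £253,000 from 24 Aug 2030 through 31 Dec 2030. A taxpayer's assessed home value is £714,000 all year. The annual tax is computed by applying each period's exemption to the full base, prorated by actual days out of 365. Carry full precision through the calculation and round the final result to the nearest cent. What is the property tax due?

1 Jan – 23 Aug 2030: 235 days, exemption £432,000 → (£714,000 − £432,000) × 3.15% × 235/365 = £5,719.1918
24 Aug – 31 Dec 2030: 130 days, exemption £253,000 → (£714,000 − £253,000) × 3.15% × 130/365 = £5,172.0411
Total = £10,891.2329

£10,891.23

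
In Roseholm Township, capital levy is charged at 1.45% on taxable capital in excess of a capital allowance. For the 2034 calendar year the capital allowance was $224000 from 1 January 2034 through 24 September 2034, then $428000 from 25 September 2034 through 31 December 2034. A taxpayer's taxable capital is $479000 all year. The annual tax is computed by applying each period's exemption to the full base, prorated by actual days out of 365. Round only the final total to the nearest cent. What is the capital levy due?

$2903.30

1 January – 24 September 2034: 267 days, exemption $224000 → ($479000 − $224000) × 1.45% × 267/365 = $2704.7466
25 September – 31 December 2034: 98 days, exemption $428000 → ($479000 − $428000) × 1.45% × 98/365 = $198.5507
Total = $2903.2973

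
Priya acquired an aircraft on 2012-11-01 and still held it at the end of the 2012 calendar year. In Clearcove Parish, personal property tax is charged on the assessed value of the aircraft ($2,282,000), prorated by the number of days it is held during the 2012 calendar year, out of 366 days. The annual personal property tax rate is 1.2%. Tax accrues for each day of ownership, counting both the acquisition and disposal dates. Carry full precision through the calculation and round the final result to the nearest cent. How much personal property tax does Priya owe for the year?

$4,564.00

Days held (2012-11-01 to 2012-12-31): 61 out of 366
Tax = $2,282,000 × 1.2% × 61/366 = $4,564.0000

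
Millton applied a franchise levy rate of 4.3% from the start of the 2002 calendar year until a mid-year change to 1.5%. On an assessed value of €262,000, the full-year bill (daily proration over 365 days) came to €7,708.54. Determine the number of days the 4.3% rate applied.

188 days

Let d = days at the first rate; then 365 − d days at the second rate.
€262,000 × [4.3%·d + 1.5%·(365−d)] / 365 = €7,708.54
Solving gives d = 188, so the new rate took effect on July 8, 2002.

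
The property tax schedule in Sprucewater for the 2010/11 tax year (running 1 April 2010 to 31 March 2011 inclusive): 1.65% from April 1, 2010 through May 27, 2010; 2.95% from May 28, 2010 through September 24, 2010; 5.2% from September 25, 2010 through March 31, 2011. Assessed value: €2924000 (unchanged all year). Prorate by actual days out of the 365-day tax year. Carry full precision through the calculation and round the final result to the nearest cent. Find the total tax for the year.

April 1 – May 27, 2010: 57 days at 1.65% → €2924000 × 1.65% × 57/365 = €7534.3068
May 28 – September 24, 2010: 120 days at 2.95% → €2924000 × 2.95% × 120/365 = €28358.7945
September 25, 2010 – March 31, 2011: 188 days at 5.2% → €2924000 × 5.2% × 188/365 = €78315.1342
Total = €114208.2356

€114208.24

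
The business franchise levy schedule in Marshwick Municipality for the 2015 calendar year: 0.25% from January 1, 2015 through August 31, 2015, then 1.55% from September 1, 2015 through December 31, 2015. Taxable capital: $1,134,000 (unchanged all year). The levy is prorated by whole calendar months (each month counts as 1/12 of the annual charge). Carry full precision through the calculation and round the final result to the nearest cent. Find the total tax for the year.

$7,749.00

January 1 – August 31, 2015: 8 months at 0.25% → $1,134,000 × 0.25% × 8/12 = $1,890.0000
September 1 – December 31, 2015: 4 months at 1.55% → $1,134,000 × 1.55% × 4/12 = $5,859.0000
Total = $7,749.0000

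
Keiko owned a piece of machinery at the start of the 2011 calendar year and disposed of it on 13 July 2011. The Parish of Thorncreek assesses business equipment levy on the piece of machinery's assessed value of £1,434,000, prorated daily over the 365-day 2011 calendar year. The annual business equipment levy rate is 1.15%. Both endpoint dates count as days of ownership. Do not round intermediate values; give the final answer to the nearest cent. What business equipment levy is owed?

£8,765.08

Days held (1 January – 13 July 2011): 194 out of 365
Tax = £1,434,000 × 1.15% × 194/365 = £8,765.0795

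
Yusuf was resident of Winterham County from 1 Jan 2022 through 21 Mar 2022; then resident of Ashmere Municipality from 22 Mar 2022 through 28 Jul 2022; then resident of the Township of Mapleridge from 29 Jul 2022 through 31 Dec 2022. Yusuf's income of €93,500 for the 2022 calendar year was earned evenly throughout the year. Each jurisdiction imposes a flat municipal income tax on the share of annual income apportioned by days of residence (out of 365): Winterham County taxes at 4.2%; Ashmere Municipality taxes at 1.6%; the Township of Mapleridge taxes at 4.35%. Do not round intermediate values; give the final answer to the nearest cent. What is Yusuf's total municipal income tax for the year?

Winterham County, 1 Jan – 21 Mar 2022: 80 days → €93,500 × 4.2% × 80/365 = €860.7123
Ashmere Municipality, 22 Mar – 28 Jul 2022: 129 days → €93,500 × 1.6% × 129/365 = €528.7233
The Township of Mapleridge, 29 Jul – 31 Dec 2022: 156 days → €93,500 × 4.35% × 156/365 = €1,738.3315
Total = €3,127.7671

€3,127.77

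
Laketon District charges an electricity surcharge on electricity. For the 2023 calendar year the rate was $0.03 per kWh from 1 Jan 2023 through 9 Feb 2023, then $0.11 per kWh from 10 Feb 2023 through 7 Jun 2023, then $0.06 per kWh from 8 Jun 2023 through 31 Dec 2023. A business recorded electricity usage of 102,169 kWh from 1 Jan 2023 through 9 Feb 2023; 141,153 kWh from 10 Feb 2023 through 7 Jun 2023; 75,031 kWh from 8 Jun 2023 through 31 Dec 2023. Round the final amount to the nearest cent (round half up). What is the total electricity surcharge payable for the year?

1 Jan – 9 Feb 2023: 102,169 kWh at $0.03/kWh → $3,065.07
10 Feb – 7 Jun 2023: 141,153 kWh at $0.11/kWh → $15,526.83
8 Jun – 31 Dec 2023: 75,031 kWh at $0.06/kWh → $4,501.86

$23,093.76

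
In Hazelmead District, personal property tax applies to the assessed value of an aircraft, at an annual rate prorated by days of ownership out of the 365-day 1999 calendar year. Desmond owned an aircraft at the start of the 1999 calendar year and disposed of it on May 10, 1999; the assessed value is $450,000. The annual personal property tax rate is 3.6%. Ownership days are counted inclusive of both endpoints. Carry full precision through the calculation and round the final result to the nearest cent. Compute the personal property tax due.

$5,769.86

Days held (January 1 – May 10, 1999): 130 out of 365
Tax = $450,000 × 3.6% × 130/365 = $5,769.8630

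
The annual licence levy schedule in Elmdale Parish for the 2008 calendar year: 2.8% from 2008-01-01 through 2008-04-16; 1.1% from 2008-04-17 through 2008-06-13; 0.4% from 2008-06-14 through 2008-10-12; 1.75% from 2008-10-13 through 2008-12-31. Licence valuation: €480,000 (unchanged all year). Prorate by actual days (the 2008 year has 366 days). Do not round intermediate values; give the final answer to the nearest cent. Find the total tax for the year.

2008-01-01 to 2008-04-16: 107 days at 2.8% → €480,000 × 2.8% × 107/366 = €3,929.1803
2008-04-17 to 2008-06-13: 58 days at 1.1% → €480,000 × 1.1% × 58/366 = €836.7213
2008-06-14 to 2008-10-12: 121 days at 0.4% → €480,000 × 0.4% × 121/366 = €634.7541
2008-10-13 to 2008-12-31: 80 days at 1.75% → €480,000 × 1.75% × 80/366 = €1,836.0656
Total = €7,236.7213

€7,236.72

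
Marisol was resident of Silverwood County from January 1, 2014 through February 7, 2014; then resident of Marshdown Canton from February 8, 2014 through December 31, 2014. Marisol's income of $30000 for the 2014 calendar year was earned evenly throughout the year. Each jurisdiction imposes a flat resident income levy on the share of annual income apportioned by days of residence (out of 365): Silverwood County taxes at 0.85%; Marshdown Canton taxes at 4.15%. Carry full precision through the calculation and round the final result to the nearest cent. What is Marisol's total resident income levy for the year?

Silverwood County, January 1 – February 7, 2014: 38 days → $30000 × 0.85% × 38/365 = $26.5479
Marshdown Canton, February 8 – December 31, 2014: 327 days → $30000 × 4.15% × 327/365 = $1115.3836
Total = $1141.9315

$1141.93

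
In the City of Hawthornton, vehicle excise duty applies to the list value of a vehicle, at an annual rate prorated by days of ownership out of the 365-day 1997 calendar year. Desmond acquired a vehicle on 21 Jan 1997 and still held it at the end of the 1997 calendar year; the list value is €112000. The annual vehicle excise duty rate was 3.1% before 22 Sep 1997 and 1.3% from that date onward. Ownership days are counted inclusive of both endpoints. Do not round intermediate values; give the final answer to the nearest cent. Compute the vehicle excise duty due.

21 Jan – 21 Sep 1997: 244 days at 3.1% → €112000 × 3.1% × 244/365 = €2321.0082
22 Sep – 31 Dec 1997: 101 days at 1.3% → €112000 × 1.3% × 101/365 = €402.8932
Total = €2723.9014

€2723.90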